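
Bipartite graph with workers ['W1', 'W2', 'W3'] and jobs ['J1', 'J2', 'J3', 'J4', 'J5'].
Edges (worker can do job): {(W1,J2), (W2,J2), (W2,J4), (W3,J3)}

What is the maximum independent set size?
Maximum independent set = 5

By König's theorem:
- Min vertex cover = Max matching = 3
- Max independent set = Total vertices - Min vertex cover
- Max independent set = 8 - 3 = 5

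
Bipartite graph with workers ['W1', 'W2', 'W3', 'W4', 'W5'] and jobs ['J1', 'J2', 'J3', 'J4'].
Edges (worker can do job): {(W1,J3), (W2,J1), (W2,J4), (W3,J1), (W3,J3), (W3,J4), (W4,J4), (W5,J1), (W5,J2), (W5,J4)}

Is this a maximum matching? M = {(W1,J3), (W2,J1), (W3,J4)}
No, size 3 is not maximum

Proposed matching has size 3.
Maximum matching size for this graph: 4.

This is NOT maximum - can be improved to size 4.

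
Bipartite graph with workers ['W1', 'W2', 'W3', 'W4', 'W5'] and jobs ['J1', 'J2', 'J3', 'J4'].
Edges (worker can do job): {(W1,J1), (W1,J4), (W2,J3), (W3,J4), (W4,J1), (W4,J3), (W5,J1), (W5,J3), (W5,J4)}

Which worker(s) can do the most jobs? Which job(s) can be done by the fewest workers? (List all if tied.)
Most versatile: W5 (3 jobs); Least covered: J2 (0 workers)

Worker degrees (jobs they can do): W1:2, W2:1, W3:1, W4:2, W5:3
Job degrees (workers who can do it): J1:3, J2:0, J3:3, J4:3

Maximum worker degree is 3, achieved by: W5
Minimum job degree is 0, achieved by: J2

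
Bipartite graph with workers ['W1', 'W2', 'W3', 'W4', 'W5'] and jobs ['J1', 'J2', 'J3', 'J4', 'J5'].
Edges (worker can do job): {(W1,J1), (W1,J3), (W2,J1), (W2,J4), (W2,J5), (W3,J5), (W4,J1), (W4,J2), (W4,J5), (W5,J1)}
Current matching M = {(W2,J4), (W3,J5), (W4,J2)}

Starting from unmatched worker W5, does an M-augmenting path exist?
Yes: W5 → J1

An M-augmenting path alternates non-matching / matching edges, starting and ending at unmatched vertices.
Path: W5 → J1
(J1 is unmatched in M, so the path is augmenting.)
Flipping edges along this path would increase |M| from 3 to 4.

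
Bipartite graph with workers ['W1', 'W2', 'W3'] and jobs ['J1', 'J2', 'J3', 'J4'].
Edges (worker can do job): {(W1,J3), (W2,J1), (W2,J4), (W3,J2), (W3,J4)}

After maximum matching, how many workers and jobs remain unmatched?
Unmatched: 0 workers, 1 jobs

Maximum matching size: 3
Workers: 3 total, 3 matched, 0 unmatched
Jobs: 4 total, 3 matched, 1 unmatched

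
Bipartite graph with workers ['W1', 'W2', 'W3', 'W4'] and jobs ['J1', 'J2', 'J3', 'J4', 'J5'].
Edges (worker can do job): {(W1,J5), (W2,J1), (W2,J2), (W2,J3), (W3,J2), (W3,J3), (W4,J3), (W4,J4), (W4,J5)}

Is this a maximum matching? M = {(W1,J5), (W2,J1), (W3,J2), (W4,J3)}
Yes, size 4 is maximum

Proposed matching has size 4.
Maximum matching size for this graph: 4.

This is a maximum matching.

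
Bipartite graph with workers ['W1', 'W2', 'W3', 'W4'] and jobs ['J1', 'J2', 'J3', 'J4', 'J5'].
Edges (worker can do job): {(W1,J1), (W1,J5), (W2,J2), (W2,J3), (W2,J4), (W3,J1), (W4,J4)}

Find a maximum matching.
Matching: {(W1,J5), (W2,J3), (W3,J1), (W4,J4)}

Maximum matching (size 4):
  W1 → J5
  W2 → J3
  W3 → J1
  W4 → J4

Each worker is assigned to at most one job, and each job to at most one worker.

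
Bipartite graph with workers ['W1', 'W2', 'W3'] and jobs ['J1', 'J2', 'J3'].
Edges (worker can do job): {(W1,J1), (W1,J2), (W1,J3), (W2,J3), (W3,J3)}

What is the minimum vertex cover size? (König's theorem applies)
Minimum vertex cover size = 2

By König's theorem: in bipartite graphs,
min vertex cover = max matching = 2

Maximum matching has size 2, so minimum vertex cover also has size 2.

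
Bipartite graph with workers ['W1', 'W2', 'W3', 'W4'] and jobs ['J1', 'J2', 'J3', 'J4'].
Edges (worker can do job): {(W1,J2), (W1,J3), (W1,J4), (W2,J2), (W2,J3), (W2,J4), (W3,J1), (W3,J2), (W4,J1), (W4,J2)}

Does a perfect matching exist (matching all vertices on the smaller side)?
Yes, perfect matching exists (size 4)

Perfect matching: {(W1,J4), (W2,J3), (W3,J2), (W4,J1)}
All 4 vertices on the smaller side are matched.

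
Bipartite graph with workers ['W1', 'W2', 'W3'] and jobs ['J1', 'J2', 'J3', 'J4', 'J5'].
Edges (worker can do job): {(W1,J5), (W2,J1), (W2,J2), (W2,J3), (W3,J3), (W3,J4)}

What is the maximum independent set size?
Maximum independent set = 5

By König's theorem:
- Min vertex cover = Max matching = 3
- Max independent set = Total vertices - Min vertex cover
- Max independent set = 8 - 3 = 5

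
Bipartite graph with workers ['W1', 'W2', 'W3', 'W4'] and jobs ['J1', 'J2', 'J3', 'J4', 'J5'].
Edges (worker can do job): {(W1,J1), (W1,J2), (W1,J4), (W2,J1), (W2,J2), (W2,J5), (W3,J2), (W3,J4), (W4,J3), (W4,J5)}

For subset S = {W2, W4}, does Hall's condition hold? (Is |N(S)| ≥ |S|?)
Yes: |N(S)| = 4, |S| = 2

Subset S = {W2, W4}
Neighbors N(S) = {J1, J2, J3, J5}

|N(S)| = 4, |S| = 2
Hall's condition: |N(S)| ≥ |S| is satisfied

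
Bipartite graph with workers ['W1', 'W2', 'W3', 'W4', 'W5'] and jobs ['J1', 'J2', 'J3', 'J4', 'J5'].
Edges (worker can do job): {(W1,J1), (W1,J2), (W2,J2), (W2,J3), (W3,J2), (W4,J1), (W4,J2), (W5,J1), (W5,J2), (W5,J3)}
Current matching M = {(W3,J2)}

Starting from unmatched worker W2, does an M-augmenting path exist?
Yes: W2 → J3

An M-augmenting path alternates non-matching / matching edges, starting and ending at unmatched vertices.
Path: W2 → J3
(J3 is unmatched in M, so the path is augmenting.)
Flipping edges along this path would increase |M| from 1 to 2.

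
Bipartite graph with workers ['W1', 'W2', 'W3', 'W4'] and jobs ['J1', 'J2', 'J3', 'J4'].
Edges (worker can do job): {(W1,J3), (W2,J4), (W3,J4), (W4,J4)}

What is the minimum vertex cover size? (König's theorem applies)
Minimum vertex cover size = 2

By König's theorem: in bipartite graphs,
min vertex cover = max matching = 2

Maximum matching has size 2, so minimum vertex cover also has size 2.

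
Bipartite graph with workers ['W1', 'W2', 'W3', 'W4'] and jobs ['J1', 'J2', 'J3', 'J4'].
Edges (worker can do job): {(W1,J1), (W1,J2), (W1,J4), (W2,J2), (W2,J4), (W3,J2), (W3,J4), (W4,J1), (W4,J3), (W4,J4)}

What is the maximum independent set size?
Maximum independent set = 4

By König's theorem:
- Min vertex cover = Max matching = 4
- Max independent set = Total vertices - Min vertex cover
- Max independent set = 8 - 4 = 4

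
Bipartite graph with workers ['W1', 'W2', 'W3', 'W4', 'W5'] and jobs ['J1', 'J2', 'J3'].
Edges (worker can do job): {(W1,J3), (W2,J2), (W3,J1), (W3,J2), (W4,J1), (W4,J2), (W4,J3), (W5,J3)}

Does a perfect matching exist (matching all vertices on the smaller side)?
Yes, perfect matching exists (size 3)

Perfect matching: {(W3,J2), (W4,J1), (W5,J3)}
All 3 vertices on the smaller side are matched.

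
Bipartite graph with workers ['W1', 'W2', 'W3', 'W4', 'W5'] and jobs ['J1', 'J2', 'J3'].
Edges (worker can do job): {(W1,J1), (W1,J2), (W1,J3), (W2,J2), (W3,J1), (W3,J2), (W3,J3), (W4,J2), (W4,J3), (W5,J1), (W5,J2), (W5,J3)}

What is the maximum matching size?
Maximum matching size = 3

Maximum matching: {(W1,J1), (W3,J2), (W5,J3)}
Size: 3

This assigns 3 workers to 3 distinct jobs.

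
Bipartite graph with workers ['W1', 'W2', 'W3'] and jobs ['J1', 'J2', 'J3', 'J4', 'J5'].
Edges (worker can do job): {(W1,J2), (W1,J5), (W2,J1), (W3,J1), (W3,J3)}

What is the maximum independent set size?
Maximum independent set = 5

By König's theorem:
- Min vertex cover = Max matching = 3
- Max independent set = Total vertices - Min vertex cover
- Max independent set = 8 - 3 = 5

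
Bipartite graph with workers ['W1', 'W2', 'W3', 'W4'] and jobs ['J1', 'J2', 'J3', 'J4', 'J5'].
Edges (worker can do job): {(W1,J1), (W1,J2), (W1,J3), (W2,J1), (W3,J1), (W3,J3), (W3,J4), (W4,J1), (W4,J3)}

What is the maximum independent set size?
Maximum independent set = 5

By König's theorem:
- Min vertex cover = Max matching = 4
- Max independent set = Total vertices - Min vertex cover
- Max independent set = 9 - 4 = 5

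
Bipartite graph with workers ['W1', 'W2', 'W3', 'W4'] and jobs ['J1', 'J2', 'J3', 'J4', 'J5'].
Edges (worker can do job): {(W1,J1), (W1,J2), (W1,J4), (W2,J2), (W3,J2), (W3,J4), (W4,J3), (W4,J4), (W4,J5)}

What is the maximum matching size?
Maximum matching size = 4

Maximum matching: {(W1,J1), (W2,J2), (W3,J4), (W4,J5)}
Size: 4

This assigns 4 workers to 4 distinct jobs.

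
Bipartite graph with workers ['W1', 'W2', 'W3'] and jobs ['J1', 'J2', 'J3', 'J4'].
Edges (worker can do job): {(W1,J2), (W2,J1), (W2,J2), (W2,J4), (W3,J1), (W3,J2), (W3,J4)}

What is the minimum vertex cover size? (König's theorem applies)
Minimum vertex cover size = 3

By König's theorem: in bipartite graphs,
min vertex cover = max matching = 3

Maximum matching has size 3, so minimum vertex cover also has size 3.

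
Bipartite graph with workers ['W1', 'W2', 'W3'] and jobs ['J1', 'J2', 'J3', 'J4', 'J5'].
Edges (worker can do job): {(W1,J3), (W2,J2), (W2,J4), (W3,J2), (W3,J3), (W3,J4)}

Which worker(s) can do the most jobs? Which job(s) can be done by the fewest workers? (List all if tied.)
Most versatile: W3 (3 jobs); Least covered: J1, J5 (0 workers)

Worker degrees (jobs they can do): W1:1, W2:2, W3:3
Job degrees (workers who can do it): J1:0, J2:2, J3:2, J4:2, J5:0

Maximum worker degree is 3, achieved by: W3
Minimum job degree is 0, achieved by: J1, J5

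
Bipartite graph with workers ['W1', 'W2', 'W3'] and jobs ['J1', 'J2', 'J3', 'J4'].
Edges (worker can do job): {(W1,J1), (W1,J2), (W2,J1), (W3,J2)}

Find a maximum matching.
Matching: {(W1,J1), (W3,J2)}

Maximum matching (size 2):
  W1 → J1
  W3 → J2

Each worker is assigned to at most one job, and each job to at most one worker.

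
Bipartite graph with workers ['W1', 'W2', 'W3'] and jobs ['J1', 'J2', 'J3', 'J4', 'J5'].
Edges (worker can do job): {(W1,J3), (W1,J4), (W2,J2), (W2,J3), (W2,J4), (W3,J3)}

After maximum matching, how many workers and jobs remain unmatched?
Unmatched: 0 workers, 2 jobs

Maximum matching size: 3
Workers: 3 total, 3 matched, 0 unmatched
Jobs: 5 total, 3 matched, 2 unmatched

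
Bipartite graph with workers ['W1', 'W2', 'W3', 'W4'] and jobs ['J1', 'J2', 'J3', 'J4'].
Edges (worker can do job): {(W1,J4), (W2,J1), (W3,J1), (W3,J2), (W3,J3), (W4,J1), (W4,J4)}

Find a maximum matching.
Matching: {(W2,J1), (W3,J3), (W4,J4)}

Maximum matching (size 3):
  W2 → J1
  W3 → J3
  W4 → J4

Each worker is assigned to at most one job, and each job to at most one worker.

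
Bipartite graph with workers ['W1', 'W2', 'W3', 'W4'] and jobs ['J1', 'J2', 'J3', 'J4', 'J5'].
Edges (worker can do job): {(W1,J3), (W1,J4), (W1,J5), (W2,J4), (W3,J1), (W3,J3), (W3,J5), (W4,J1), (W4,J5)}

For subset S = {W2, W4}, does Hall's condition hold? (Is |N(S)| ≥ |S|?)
Yes: |N(S)| = 3, |S| = 2

Subset S = {W2, W4}
Neighbors N(S) = {J1, J4, J5}

|N(S)| = 3, |S| = 2
Hall's condition: |N(S)| ≥ |S| is satisfied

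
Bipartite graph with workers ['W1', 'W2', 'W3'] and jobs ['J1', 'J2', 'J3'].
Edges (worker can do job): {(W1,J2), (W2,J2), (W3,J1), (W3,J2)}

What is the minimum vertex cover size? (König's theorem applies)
Minimum vertex cover size = 2

By König's theorem: in bipartite graphs,
min vertex cover = max matching = 2

Maximum matching has size 2, so minimum vertex cover also has size 2.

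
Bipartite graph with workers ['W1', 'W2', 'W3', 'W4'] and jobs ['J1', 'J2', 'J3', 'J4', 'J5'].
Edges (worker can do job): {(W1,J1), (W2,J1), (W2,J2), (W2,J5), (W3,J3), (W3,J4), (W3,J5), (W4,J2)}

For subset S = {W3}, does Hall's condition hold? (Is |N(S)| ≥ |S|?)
Yes: |N(S)| = 3, |S| = 1

Subset S = {W3}
Neighbors N(S) = {J3, J4, J5}

|N(S)| = 3, |S| = 1
Hall's condition: |N(S)| ≥ |S| is satisfied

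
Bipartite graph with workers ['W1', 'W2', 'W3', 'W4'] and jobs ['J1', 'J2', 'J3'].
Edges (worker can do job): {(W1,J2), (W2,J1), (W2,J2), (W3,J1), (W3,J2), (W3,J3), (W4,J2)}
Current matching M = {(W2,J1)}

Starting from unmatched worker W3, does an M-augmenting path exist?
Yes: W3 → J2

An M-augmenting path alternates non-matching / matching edges, starting and ending at unmatched vertices.
Path: W3 → J2
(J2 is unmatched in M, so the path is augmenting.)
Flipping edges along this path would increase |M| from 1 to 2.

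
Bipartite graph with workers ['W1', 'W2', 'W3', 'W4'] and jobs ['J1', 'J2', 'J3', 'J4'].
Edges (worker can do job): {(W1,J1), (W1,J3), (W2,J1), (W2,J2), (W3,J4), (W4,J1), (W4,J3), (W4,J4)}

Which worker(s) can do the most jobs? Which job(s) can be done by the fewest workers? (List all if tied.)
Most versatile: W4 (3 jobs); Least covered: J2 (1 workers)

Worker degrees (jobs they can do): W1:2, W2:2, W3:1, W4:3
Job degrees (workers who can do it): J1:3, J2:1, J3:2, J4:2

Maximum worker degree is 3, achieved by: W4
Minimum job degree is 1, achieved by: J2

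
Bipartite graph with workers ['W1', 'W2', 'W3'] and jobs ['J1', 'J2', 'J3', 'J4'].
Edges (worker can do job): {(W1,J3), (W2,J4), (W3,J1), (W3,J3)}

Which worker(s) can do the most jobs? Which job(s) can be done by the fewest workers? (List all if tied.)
Most versatile: W3 (2 jobs); Least covered: J2 (0 workers)

Worker degrees (jobs they can do): W1:1, W2:1, W3:2
Job degrees (workers who can do it): J1:1, J2:0, J3:2, J4:1

Maximum worker degree is 2, achieved by: W3
Minimum job degree is 0, achieved by: J2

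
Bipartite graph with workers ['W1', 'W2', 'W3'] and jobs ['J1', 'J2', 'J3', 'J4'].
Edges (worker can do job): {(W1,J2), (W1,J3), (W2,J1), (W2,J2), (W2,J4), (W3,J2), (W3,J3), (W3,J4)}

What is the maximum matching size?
Maximum matching size = 3

Maximum matching: {(W1,J3), (W2,J2), (W3,J4)}
Size: 3

This assigns 3 workers to 3 distinct jobs.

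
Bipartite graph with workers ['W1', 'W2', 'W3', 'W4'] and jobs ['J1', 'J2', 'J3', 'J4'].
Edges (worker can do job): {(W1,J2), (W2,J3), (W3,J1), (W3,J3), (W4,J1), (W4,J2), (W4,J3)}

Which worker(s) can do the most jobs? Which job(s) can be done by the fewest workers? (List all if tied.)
Most versatile: W4 (3 jobs); Least covered: J4 (0 workers)

Worker degrees (jobs they can do): W1:1, W2:1, W3:2, W4:3
Job degrees (workers who can do it): J1:2, J2:2, J3:3, J4:0

Maximum worker degree is 3, achieved by: W4
Minimum job degree is 0, achieved by: J4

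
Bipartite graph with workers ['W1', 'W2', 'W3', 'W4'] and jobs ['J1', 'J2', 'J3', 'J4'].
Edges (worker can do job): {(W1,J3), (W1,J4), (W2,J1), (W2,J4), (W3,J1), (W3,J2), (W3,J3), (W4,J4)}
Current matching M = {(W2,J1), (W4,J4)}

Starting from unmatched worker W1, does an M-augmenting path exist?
Yes: W1 → J3

An M-augmenting path alternates non-matching / matching edges, starting and ending at unmatched vertices.
Path: W1 → J3
(J3 is unmatched in M, so the path is augmenting.)
Flipping edges along this path would increase |M| from 2 to 3.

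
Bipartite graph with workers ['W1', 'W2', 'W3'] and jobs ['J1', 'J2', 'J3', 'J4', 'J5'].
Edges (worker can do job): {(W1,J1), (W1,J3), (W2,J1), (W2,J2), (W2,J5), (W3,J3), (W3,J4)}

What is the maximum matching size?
Maximum matching size = 3

Maximum matching: {(W1,J1), (W2,J5), (W3,J3)}
Size: 3

This assigns 3 workers to 3 distinct jobs.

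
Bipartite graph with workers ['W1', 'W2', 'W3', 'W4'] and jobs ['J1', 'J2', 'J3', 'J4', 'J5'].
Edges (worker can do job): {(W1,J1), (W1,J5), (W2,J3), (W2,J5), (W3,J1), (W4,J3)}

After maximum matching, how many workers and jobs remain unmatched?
Unmatched: 1 workers, 2 jobs

Maximum matching size: 3
Workers: 4 total, 3 matched, 1 unmatched
Jobs: 5 total, 3 matched, 2 unmatched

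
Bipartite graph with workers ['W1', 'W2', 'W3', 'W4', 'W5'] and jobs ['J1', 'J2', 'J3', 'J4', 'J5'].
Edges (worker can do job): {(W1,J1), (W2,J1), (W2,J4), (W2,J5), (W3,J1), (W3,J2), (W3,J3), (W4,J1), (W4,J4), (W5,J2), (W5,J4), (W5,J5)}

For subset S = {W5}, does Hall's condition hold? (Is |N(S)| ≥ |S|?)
Yes: |N(S)| = 3, |S| = 1

Subset S = {W5}
Neighbors N(S) = {J2, J4, J5}

|N(S)| = 3, |S| = 1
Hall's condition: |N(S)| ≥ |S| is satisfied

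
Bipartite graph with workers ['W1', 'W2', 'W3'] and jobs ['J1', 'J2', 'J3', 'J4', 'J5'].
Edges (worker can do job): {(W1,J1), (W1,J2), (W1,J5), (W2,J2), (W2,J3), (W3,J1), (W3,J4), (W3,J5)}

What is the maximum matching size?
Maximum matching size = 3

Maximum matching: {(W1,J5), (W2,J3), (W3,J4)}
Size: 3

This assigns 3 workers to 3 distinct jobs.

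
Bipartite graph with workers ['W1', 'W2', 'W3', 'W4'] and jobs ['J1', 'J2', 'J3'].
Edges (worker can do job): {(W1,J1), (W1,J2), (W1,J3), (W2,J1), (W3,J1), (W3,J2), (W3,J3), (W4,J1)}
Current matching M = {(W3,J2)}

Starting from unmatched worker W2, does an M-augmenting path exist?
Yes: W2 → J1

An M-augmenting path alternates non-matching / matching edges, starting and ending at unmatched vertices.
Path: W2 → J1
(J1 is unmatched in M, so the path is augmenting.)
Flipping edges along this path would increase |M| from 1 to 2.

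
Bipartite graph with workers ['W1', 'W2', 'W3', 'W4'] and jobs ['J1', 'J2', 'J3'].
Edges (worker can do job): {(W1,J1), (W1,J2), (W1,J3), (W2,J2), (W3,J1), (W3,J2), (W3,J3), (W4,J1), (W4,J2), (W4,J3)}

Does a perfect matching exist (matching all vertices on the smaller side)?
Yes, perfect matching exists (size 3)

Perfect matching: {(W1,J1), (W3,J3), (W4,J2)}
All 3 vertices on the smaller side are matched.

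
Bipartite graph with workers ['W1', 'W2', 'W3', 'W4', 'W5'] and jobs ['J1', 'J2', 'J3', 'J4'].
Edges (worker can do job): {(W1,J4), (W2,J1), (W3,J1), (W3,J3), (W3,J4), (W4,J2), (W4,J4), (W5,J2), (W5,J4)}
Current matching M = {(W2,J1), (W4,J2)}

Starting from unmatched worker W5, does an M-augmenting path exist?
Yes: W5 → J4

An M-augmenting path alternates non-matching / matching edges, starting and ending at unmatched vertices.
Path: W5 → J4
(J4 is unmatched in M, so the path is augmenting.)
Flipping edges along this path would increase |M| from 2 to 3.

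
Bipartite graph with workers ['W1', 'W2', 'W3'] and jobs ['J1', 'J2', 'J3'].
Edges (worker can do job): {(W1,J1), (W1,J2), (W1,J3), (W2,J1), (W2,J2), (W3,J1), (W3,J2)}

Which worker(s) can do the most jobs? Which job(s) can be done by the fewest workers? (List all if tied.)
Most versatile: W1 (3 jobs); Least covered: J3 (1 workers)

Worker degrees (jobs they can do): W1:3, W2:2, W3:2
Job degrees (workers who can do it): J1:3, J2:3, J3:1

Maximum worker degree is 3, achieved by: W1
Minimum job degree is 1, achieved by: J3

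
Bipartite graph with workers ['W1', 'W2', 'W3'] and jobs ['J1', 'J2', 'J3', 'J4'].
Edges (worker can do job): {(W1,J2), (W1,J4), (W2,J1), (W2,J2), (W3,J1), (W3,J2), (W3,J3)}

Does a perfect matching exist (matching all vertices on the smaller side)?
Yes, perfect matching exists (size 3)

Perfect matching: {(W1,J4), (W2,J2), (W3,J3)}
All 3 vertices on the smaller side are matched.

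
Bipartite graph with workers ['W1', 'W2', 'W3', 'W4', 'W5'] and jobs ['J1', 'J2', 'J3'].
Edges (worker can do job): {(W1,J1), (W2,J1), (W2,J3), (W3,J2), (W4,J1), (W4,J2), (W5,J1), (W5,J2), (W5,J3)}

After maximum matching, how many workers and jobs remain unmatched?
Unmatched: 2 workers, 0 jobs

Maximum matching size: 3
Workers: 5 total, 3 matched, 2 unmatched
Jobs: 3 total, 3 matched, 0 unmatched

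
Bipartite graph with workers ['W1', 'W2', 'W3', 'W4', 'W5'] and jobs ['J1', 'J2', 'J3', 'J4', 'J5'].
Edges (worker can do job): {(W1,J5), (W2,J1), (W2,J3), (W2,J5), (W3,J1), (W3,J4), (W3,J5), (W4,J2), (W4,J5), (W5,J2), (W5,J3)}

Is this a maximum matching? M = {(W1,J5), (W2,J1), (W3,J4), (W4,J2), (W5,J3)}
Yes, size 5 is maximum

Proposed matching has size 5.
Maximum matching size for this graph: 5.

This is a maximum matching.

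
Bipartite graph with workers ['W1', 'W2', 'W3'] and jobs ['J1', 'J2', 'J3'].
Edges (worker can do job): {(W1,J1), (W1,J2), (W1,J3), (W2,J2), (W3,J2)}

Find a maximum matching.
Matching: {(W1,J1), (W3,J2)}

Maximum matching (size 2):
  W1 → J1
  W3 → J2

Each worker is assigned to at most one job, and each job to at most one worker.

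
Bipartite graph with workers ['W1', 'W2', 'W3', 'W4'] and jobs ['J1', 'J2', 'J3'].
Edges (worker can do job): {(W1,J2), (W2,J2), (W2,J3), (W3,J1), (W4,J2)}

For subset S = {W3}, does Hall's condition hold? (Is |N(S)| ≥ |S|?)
Yes: |N(S)| = 1, |S| = 1

Subset S = {W3}
Neighbors N(S) = {J1}

|N(S)| = 1, |S| = 1
Hall's condition: |N(S)| ≥ |S| is satisfied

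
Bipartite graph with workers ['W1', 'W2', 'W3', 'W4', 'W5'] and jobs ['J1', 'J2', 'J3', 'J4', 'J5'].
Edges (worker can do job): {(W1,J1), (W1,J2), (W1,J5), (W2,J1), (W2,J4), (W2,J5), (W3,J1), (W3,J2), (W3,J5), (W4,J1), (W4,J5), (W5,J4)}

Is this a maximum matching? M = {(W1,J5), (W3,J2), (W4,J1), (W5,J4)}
Yes, size 4 is maximum

Proposed matching has size 4.
Maximum matching size for this graph: 4.

This is a maximum matching.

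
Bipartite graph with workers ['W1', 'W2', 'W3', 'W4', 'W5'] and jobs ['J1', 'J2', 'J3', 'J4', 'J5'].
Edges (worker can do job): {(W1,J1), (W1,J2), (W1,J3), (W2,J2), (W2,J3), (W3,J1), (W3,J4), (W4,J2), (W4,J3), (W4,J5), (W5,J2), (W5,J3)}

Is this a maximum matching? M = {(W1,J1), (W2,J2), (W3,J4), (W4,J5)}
No, size 4 is not maximum

Proposed matching has size 4.
Maximum matching size for this graph: 5.

This is NOT maximum - can be improved to size 5.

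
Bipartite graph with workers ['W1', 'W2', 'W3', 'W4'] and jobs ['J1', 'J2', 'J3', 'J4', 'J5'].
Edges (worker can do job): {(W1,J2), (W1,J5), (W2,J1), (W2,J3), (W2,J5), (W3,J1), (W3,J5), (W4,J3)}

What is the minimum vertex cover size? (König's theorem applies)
Minimum vertex cover size = 4

By König's theorem: in bipartite graphs,
min vertex cover = max matching = 4

Maximum matching has size 4, so minimum vertex cover also has size 4.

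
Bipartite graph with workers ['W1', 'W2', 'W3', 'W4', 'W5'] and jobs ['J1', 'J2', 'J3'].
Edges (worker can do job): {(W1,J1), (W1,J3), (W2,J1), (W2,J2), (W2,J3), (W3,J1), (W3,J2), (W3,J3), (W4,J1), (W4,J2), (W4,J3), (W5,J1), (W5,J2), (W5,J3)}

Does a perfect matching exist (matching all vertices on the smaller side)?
Yes, perfect matching exists (size 3)

Perfect matching: {(W3,J3), (W4,J2), (W5,J1)}
All 3 vertices on the smaller side are matched.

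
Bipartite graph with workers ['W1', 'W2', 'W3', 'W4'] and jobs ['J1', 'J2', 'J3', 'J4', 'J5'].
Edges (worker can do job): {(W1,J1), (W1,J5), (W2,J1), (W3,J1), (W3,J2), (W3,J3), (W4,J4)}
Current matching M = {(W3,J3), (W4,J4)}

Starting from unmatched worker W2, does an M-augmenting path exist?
Yes: W2 → J1

An M-augmenting path alternates non-matching / matching edges, starting and ending at unmatched vertices.
Path: W2 → J1
(J1 is unmatched in M, so the path is augmenting.)
Flipping edges along this path would increase |M| from 2 to 3.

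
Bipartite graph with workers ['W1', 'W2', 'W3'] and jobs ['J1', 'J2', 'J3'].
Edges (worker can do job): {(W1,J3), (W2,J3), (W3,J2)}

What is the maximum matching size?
Maximum matching size = 2

Maximum matching: {(W1,J3), (W3,J2)}
Size: 2

This assigns 2 workers to 2 distinct jobs.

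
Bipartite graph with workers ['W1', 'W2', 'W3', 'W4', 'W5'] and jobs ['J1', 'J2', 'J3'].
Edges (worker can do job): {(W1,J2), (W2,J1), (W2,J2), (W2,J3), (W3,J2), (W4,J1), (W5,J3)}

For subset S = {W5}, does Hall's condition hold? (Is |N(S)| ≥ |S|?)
Yes: |N(S)| = 1, |S| = 1

Subset S = {W5}
Neighbors N(S) = {J3}

|N(S)| = 1, |S| = 1
Hall's condition: |N(S)| ≥ |S| is satisfied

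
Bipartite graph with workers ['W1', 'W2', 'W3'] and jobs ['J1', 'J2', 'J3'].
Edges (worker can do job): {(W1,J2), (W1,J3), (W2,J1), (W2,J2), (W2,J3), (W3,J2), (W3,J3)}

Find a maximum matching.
Matching: {(W1,J2), (W2,J1), (W3,J3)}

Maximum matching (size 3):
  W1 → J2
  W2 → J1
  W3 → J3

Each worker is assigned to at most one job, and each job to at most one worker.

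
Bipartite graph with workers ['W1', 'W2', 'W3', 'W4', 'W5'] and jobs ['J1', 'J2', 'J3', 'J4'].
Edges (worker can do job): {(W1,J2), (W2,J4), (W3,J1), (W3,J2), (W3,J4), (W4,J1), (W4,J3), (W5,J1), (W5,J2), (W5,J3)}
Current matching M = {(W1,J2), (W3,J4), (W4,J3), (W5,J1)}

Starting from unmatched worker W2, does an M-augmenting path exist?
No augmenting path from W2

Alternating search from W2 reaches jobs: {J1, J2, J3, J4}.
Every reachable job is already matched in M, and following those matched edges back to workers exposes no further unvisited jobs.
No M-augmenting path from W2 exists.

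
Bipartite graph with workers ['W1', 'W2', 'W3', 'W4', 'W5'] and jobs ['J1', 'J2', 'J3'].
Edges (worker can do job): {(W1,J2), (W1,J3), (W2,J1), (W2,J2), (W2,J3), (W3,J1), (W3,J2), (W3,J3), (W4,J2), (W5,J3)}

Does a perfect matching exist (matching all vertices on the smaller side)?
Yes, perfect matching exists (size 3)

Perfect matching: {(W3,J1), (W4,J2), (W5,J3)}
All 3 vertices on the smaller side are matched.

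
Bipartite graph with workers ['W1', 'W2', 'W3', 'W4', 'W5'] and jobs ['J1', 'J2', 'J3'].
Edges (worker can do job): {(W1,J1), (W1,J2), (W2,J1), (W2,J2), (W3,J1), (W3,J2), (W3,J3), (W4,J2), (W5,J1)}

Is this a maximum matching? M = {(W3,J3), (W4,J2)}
No, size 2 is not maximum

Proposed matching has size 2.
Maximum matching size for this graph: 3.

This is NOT maximum - can be improved to size 3.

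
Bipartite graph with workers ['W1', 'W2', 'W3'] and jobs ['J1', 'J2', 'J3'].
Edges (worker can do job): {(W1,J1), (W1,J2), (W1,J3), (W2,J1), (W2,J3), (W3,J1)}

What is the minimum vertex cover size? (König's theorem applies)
Minimum vertex cover size = 3

By König's theorem: in bipartite graphs,
min vertex cover = max matching = 3

Maximum matching has size 3, so minimum vertex cover also has size 3.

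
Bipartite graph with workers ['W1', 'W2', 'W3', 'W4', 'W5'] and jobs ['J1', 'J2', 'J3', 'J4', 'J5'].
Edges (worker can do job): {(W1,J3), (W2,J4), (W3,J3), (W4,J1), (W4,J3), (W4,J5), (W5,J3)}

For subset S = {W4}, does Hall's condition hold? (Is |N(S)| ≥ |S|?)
Yes: |N(S)| = 3, |S| = 1

Subset S = {W4}
Neighbors N(S) = {J1, J3, J5}

|N(S)| = 3, |S| = 1
Hall's condition: |N(S)| ≥ |S| is satisfied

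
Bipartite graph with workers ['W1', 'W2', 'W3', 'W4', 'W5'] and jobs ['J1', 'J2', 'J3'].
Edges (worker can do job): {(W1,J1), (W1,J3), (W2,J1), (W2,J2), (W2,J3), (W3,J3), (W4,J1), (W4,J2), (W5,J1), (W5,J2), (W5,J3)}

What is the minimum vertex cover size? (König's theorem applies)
Minimum vertex cover size = 3

By König's theorem: in bipartite graphs,
min vertex cover = max matching = 3

Maximum matching has size 3, so minimum vertex cover also has size 3.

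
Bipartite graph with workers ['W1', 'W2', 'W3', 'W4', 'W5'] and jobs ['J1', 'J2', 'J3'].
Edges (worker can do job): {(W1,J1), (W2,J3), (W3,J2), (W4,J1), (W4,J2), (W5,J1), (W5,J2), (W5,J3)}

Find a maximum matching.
Matching: {(W3,J2), (W4,J1), (W5,J3)}

Maximum matching (size 3):
  W3 → J2
  W4 → J1
  W5 → J3

Each worker is assigned to at most one job, and each job to at most one worker.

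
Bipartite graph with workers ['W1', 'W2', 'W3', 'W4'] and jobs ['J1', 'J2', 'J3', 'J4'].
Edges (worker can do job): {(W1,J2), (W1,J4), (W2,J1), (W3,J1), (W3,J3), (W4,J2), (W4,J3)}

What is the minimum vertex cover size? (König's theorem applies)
Minimum vertex cover size = 4

By König's theorem: in bipartite graphs,
min vertex cover = max matching = 4

Maximum matching has size 4, so minimum vertex cover also has size 4.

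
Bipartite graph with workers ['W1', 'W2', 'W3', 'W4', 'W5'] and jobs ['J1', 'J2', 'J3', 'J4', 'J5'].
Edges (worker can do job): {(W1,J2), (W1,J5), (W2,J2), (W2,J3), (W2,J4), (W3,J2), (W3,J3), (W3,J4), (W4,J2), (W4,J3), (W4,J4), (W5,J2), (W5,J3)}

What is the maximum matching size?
Maximum matching size = 4

Maximum matching: {(W1,J5), (W3,J2), (W4,J4), (W5,J3)}
Size: 4

This assigns 4 workers to 4 distinct jobs.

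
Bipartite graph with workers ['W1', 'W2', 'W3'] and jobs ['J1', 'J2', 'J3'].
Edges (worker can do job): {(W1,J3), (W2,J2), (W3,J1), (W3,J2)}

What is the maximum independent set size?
Maximum independent set = 3

By König's theorem:
- Min vertex cover = Max matching = 3
- Max independent set = Total vertices - Min vertex cover
- Max independent set = 6 - 3 = 3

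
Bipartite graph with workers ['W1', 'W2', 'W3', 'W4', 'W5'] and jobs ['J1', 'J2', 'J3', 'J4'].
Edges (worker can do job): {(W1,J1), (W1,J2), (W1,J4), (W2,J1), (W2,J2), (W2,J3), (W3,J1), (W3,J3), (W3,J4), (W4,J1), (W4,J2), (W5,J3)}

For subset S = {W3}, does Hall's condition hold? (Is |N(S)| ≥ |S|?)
Yes: |N(S)| = 3, |S| = 1

Subset S = {W3}
Neighbors N(S) = {J1, J3, J4}

|N(S)| = 3, |S| = 1
Hall's condition: |N(S)| ≥ |S| is satisfied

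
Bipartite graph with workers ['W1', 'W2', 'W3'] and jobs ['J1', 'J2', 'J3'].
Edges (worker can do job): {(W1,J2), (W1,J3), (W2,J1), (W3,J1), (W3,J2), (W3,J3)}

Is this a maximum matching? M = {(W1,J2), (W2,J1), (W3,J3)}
Yes, size 3 is maximum

Proposed matching has size 3.
Maximum matching size for this graph: 3.

This is a maximum matching.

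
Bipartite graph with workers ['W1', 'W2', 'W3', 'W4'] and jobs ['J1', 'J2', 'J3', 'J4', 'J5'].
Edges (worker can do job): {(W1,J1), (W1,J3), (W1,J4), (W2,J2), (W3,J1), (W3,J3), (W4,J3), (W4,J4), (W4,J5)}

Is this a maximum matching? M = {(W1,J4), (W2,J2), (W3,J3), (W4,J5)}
Yes, size 4 is maximum

Proposed matching has size 4.
Maximum matching size for this graph: 4.

This is a maximum matching.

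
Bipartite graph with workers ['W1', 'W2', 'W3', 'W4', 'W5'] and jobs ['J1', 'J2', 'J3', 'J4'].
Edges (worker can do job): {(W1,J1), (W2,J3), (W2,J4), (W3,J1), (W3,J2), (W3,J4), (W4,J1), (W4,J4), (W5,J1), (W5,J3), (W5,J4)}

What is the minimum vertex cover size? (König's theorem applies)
Minimum vertex cover size = 4

By König's theorem: in bipartite graphs,
min vertex cover = max matching = 4

Maximum matching has size 4, so minimum vertex cover also has size 4.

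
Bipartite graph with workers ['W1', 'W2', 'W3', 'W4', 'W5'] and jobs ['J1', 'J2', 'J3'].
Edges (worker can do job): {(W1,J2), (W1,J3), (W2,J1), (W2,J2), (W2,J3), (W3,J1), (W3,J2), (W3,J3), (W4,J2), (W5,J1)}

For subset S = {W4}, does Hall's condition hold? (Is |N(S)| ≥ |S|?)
Yes: |N(S)| = 1, |S| = 1

Subset S = {W4}
Neighbors N(S) = {J2}

|N(S)| = 1, |S| = 1
Hall's condition: |N(S)| ≥ |S| is satisfied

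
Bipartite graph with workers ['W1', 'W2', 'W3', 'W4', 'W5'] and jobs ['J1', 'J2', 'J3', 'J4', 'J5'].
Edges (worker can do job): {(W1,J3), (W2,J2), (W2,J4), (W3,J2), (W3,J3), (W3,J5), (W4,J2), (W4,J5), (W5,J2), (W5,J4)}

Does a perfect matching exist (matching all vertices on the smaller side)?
No, maximum matching has size 4 < 5

Maximum matching has size 4, need 5 for perfect matching.
Unmatched workers: ['W2']
Unmatched jobs: ['J1']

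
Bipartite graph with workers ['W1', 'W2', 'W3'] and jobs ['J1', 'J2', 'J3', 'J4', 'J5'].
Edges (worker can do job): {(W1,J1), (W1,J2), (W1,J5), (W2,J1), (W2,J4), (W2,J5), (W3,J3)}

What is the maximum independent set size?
Maximum independent set = 5

By König's theorem:
- Min vertex cover = Max matching = 3
- Max independent set = Total vertices - Min vertex cover
- Max independent set = 8 - 3 = 5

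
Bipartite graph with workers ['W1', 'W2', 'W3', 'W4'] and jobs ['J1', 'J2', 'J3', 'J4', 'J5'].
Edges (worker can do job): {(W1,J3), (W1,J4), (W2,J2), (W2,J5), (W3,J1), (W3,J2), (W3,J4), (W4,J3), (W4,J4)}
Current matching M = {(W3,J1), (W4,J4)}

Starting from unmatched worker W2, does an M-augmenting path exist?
Yes: W2 → J5

An M-augmenting path alternates non-matching / matching edges, starting and ending at unmatched vertices.
Path: W2 → J5
(J5 is unmatched in M, so the path is augmenting.)
Flipping edges along this path would increase |M| from 2 to 3.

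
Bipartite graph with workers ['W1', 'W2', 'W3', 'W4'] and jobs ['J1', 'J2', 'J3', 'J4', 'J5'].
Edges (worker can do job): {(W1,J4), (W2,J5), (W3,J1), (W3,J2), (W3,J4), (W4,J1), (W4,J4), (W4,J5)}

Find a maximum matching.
Matching: {(W1,J4), (W2,J5), (W3,J2), (W4,J1)}

Maximum matching (size 4):
  W1 → J4
  W2 → J5
  W3 → J2
  W4 → J1

Each worker is assigned to at most one job, and each job to at most one worker.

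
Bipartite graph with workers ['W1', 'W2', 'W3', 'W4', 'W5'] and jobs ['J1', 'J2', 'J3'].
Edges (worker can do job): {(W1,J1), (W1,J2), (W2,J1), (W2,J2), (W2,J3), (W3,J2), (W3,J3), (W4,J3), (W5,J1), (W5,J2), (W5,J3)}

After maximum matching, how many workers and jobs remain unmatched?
Unmatched: 2 workers, 0 jobs

Maximum matching size: 3
Workers: 5 total, 3 matched, 2 unmatched
Jobs: 3 total, 3 matched, 0 unmatched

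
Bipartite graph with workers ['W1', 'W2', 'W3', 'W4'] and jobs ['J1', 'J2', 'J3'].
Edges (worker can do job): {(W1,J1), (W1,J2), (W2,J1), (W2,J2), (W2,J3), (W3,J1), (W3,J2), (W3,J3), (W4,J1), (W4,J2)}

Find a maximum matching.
Matching: {(W2,J3), (W3,J2), (W4,J1)}

Maximum matching (size 3):
  W2 → J3
  W3 → J2
  W4 → J1

Each worker is assigned to at most one job, and each job to at most one worker.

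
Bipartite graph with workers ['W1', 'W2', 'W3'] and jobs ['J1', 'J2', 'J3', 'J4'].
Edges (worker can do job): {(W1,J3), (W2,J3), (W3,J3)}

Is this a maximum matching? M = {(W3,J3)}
Yes, size 1 is maximum

Proposed matching has size 1.
Maximum matching size for this graph: 1.

This is a maximum matching.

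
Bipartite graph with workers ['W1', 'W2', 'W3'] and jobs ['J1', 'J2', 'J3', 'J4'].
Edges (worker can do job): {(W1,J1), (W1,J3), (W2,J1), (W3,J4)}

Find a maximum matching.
Matching: {(W1,J3), (W2,J1), (W3,J4)}

Maximum matching (size 3):
  W1 → J3
  W2 → J1
  W3 → J4

Each worker is assigned to at most one job, and each job to at most one worker.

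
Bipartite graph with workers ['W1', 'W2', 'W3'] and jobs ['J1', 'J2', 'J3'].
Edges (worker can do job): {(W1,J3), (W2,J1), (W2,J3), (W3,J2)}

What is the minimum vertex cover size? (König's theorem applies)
Minimum vertex cover size = 3

By König's theorem: in bipartite graphs,
min vertex cover = max matching = 3

Maximum matching has size 3, so minimum vertex cover also has size 3.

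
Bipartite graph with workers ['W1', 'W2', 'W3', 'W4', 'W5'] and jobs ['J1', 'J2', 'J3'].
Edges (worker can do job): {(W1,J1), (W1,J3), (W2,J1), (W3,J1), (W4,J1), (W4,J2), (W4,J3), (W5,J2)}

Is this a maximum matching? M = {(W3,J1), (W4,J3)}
No, size 2 is not maximum

Proposed matching has size 2.
Maximum matching size for this graph: 3.

This is NOT maximum - can be improved to size 3.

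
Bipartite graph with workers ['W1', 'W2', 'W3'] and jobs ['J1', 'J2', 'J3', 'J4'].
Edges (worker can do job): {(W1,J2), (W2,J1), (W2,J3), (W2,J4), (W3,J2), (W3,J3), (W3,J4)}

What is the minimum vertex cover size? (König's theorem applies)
Minimum vertex cover size = 3

By König's theorem: in bipartite graphs,
min vertex cover = max matching = 3

Maximum matching has size 3, so minimum vertex cover also has size 3.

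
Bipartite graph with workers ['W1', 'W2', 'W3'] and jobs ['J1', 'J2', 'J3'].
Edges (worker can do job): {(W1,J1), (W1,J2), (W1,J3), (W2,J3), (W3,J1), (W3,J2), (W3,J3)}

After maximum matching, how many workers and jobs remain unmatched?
Unmatched: 0 workers, 0 jobs

Maximum matching size: 3
Workers: 3 total, 3 matched, 0 unmatched
Jobs: 3 total, 3 matched, 0 unmatched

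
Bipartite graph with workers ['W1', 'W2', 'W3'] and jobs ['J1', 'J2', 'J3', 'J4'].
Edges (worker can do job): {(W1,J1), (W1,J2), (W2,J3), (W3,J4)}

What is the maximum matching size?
Maximum matching size = 3

Maximum matching: {(W1,J2), (W2,J3), (W3,J4)}
Size: 3

This assigns 3 workers to 3 distinct jobs.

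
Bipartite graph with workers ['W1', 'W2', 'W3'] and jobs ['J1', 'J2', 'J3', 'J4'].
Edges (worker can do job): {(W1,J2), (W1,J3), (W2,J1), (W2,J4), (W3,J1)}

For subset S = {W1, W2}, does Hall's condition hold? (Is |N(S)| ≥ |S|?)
Yes: |N(S)| = 4, |S| = 2

Subset S = {W1, W2}
Neighbors N(S) = {J1, J2, J3, J4}

|N(S)| = 4, |S| = 2
Hall's condition: |N(S)| ≥ |S| is satisfied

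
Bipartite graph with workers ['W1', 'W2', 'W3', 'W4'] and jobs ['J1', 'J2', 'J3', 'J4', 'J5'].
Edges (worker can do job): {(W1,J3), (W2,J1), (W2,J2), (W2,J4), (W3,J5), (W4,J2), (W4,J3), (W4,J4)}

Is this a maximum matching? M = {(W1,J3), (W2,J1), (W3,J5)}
No, size 3 is not maximum

Proposed matching has size 3.
Maximum matching size for this graph: 4.

This is NOT maximum - can be improved to size 4.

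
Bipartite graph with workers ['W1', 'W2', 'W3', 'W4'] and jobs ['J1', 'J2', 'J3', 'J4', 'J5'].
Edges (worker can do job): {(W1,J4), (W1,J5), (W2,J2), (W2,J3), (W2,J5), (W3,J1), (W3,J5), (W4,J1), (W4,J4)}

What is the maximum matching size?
Maximum matching size = 4

Maximum matching: {(W1,J4), (W2,J2), (W3,J5), (W4,J1)}
Size: 4

This assigns 4 workers to 4 distinct jobs.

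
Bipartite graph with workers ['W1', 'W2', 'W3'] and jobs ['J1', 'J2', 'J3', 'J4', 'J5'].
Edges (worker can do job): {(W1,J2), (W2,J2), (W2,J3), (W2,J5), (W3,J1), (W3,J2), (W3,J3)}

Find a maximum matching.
Matching: {(W1,J2), (W2,J5), (W3,J3)}

Maximum matching (size 3):
  W1 → J2
  W2 → J5
  W3 → J3

Each worker is assigned to at most one job, and each job to at most one worker.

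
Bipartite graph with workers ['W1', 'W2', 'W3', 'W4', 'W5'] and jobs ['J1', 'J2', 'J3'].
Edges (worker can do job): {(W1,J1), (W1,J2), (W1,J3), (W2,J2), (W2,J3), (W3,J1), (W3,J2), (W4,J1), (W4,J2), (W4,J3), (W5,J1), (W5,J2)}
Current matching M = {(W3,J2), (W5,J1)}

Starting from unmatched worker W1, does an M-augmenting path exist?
Yes: W1 → J3

An M-augmenting path alternates non-matching / matching edges, starting and ending at unmatched vertices.
Path: W1 → J3
(J3 is unmatched in M, so the path is augmenting.)
Flipping edges along this path would increase |M| from 2 to 3.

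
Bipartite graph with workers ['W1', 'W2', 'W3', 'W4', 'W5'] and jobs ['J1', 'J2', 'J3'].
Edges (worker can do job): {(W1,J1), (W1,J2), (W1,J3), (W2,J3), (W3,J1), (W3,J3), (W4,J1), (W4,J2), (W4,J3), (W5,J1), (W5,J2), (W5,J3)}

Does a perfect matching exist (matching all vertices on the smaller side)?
Yes, perfect matching exists (size 3)

Perfect matching: {(W3,J1), (W4,J3), (W5,J2)}
All 3 vertices on the smaller side are matched.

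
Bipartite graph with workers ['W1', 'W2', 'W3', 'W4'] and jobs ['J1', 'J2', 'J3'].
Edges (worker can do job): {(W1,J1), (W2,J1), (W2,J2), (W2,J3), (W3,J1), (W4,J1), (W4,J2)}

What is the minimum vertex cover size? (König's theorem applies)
Minimum vertex cover size = 3

By König's theorem: in bipartite graphs,
min vertex cover = max matching = 3

Maximum matching has size 3, so minimum vertex cover also has size 3.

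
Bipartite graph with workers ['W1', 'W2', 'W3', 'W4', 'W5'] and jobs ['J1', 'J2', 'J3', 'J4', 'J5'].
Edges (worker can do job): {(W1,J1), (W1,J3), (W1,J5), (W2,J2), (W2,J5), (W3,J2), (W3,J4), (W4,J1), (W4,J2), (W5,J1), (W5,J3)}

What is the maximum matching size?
Maximum matching size = 5

Maximum matching: {(W1,J5), (W2,J2), (W3,J4), (W4,J1), (W5,J3)}
Size: 5

This assigns 5 workers to 5 distinct jobs.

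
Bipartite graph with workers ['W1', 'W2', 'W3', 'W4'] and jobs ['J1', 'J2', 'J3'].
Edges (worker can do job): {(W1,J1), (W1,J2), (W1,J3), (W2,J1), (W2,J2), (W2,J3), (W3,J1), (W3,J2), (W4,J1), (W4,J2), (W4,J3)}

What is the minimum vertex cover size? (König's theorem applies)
Minimum vertex cover size = 3

By König's theorem: in bipartite graphs,
min vertex cover = max matching = 3

Maximum matching has size 3, so minimum vertex cover also has size 3.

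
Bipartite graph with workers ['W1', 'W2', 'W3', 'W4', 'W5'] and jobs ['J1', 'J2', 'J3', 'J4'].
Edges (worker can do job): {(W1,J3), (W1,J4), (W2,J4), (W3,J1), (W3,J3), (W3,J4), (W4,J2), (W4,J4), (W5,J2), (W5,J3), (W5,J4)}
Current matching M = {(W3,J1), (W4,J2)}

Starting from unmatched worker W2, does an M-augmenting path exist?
Yes: W2 → J4

An M-augmenting path alternates non-matching / matching edges, starting and ending at unmatched vertices.
Path: W2 → J4
(J4 is unmatched in M, so the path is augmenting.)
Flipping edges along this path would increase |M| from 2 to 3.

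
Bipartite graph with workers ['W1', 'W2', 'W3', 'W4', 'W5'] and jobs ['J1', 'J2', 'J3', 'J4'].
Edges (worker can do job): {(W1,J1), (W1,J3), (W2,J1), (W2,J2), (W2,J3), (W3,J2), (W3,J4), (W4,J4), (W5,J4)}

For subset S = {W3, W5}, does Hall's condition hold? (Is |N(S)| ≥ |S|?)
Yes: |N(S)| = 2, |S| = 2

Subset S = {W3, W5}
Neighbors N(S) = {J2, J4}

|N(S)| = 2, |S| = 2
Hall's condition: |N(S)| ≥ |S| is satisfied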